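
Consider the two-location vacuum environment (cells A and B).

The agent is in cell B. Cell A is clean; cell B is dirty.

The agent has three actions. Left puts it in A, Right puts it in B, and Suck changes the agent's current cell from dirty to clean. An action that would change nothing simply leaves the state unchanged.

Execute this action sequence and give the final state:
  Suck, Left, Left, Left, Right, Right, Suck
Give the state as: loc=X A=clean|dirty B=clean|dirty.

loc=B A=clean B=clean

[1] after Suck: loc=B A=clean B=clean
[2] after Left: loc=A A=clean B=clean
[3] after Left: loc=A A=clean B=clean
[4] after Left: loc=A A=clean B=clean
[5] after Right: loc=B A=clean B=clean
[6] after Right: loc=B A=clean B=clean
[7] after Suck: loc=B A=clean B=clean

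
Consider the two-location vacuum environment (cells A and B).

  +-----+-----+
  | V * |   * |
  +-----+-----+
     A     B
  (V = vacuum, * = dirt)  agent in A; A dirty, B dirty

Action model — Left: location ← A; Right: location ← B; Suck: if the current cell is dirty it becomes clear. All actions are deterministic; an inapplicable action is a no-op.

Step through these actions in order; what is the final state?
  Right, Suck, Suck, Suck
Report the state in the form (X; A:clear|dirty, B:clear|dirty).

(B; A:dirty, B:clear)

t=1 Right ⇒ (B; A:dirty, B:dirty)
t=2 Suck ⇒ (B; A:dirty, B:clear)
t=3 Suck ⇒ (B; A:dirty, B:clear)
t=4 Suck ⇒ (B; A:dirty, B:clear)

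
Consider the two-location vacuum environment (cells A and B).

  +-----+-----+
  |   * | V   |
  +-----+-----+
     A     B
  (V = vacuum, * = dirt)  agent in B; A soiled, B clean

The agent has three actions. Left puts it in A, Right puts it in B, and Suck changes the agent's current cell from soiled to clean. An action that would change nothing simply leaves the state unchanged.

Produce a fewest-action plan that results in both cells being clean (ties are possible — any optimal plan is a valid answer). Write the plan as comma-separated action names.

1. Left → <A|soiled|clean>
2. Suck → <A|clean|clean>
min 2: go A then Suck

Left, Suck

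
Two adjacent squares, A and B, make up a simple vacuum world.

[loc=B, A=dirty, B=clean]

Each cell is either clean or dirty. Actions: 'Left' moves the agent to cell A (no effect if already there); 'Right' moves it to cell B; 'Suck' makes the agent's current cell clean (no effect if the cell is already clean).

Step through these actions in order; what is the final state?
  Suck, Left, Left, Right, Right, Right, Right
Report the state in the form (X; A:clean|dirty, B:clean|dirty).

1. Suck → (B; A:dirty, B:clean)
2. Left → (A; A:dirty, B:clean)
3. Left → (A; A:dirty, B:clean)
4. Right → (B; A:dirty, B:clean)
5. Right → (B; A:dirty, B:clean)
6. Right → (B; A:dirty, B:clean)
7. Right → (B; A:dirty, B:clean)

(B; A:dirty, B:clean)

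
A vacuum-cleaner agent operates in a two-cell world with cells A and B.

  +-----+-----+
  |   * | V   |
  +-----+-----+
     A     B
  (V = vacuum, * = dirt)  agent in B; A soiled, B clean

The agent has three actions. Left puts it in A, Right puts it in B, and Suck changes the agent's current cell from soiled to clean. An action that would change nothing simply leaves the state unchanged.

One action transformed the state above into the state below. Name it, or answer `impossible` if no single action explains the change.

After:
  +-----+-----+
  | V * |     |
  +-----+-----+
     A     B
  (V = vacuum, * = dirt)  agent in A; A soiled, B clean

Left

try  Left: <A|soiled|clean>  ← match
try Right: <B|soiled|clean>
try  Suck: <B|soiled|clean>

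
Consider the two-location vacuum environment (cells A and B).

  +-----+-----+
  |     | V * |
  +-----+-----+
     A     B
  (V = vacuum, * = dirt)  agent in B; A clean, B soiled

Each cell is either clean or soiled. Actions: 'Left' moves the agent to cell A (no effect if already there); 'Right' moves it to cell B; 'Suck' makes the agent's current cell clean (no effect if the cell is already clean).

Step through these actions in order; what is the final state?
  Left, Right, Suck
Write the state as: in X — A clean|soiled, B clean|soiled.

in B — A clean, B clean

1) do Left; now in A — A clean, B soiled
2) do Right; now in B — A clean, B soiled
3) do Suck; now in B — A clean, B clean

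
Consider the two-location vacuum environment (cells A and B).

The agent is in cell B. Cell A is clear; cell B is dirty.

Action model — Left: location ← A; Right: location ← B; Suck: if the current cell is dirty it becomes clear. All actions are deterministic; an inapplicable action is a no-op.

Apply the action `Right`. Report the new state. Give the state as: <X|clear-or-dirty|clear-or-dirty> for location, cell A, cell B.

<B|clear|dirty>

start: <B|clear|dirty>
Right (#1): <B|clear|dirty>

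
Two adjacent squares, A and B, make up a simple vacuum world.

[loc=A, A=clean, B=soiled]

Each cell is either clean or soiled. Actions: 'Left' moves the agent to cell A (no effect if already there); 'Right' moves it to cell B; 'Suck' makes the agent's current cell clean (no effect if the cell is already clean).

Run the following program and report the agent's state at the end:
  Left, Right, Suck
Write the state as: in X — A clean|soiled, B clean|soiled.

in B — A clean, B clean

1. Left → in A — A clean, B soiled
2. Right → in B — A clean, B soiled
3. Suck → in B — A clean, B clean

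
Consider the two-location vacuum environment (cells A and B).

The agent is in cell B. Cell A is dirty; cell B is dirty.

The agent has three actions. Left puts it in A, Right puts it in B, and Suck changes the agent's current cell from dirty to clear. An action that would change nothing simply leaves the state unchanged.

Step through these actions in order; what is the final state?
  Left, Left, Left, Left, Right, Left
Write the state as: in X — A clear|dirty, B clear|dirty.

[1] after Left: in A — A dirty, B dirty
[2] after Left: in A — A dirty, B dirty
[3] after Left: in A — A dirty, B dirty
[4] after Left: in A — A dirty, B dirty
[5] after Right: in B — A dirty, B dirty
[6] after Left: in A — A dirty, B dirty

in A — A dirty, B dirty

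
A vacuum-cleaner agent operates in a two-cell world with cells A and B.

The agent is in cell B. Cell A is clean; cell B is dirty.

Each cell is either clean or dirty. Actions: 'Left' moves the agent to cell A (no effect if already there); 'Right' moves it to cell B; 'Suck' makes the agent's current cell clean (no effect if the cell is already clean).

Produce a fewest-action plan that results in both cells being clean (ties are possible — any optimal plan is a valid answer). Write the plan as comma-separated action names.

Suck

Suck (#1): loc=B A=clean B=clean
min 1: B is dirty, one Suck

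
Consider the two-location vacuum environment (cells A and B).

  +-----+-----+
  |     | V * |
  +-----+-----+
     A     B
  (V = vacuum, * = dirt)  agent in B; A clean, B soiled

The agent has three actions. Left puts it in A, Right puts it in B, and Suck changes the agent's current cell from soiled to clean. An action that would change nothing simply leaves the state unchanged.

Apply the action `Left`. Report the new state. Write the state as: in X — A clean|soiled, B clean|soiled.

in A — A clean, B soiled

start: in B — A clean, B soiled
t=1 Left ⇒ in A — A clean, B soiled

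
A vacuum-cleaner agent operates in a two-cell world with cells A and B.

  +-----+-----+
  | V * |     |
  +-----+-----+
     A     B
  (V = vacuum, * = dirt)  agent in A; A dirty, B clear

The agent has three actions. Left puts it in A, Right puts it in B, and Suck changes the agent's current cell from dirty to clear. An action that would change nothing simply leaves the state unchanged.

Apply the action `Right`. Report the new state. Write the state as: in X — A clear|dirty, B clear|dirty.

start: in A — A dirty, B clear
1) do Right; now in B — A dirty, B clear

in B — A dirty, B clear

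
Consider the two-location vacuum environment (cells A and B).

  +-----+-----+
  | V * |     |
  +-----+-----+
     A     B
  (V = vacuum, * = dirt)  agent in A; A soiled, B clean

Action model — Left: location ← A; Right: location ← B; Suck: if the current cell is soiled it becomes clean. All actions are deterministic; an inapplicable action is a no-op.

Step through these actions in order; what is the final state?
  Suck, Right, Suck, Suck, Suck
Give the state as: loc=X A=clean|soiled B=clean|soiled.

t=1 Suck ⇒ loc=A A=clean B=clean
t=2 Right ⇒ loc=B A=clean B=clean
t=3 Suck ⇒ loc=B A=clean B=clean
t=4 Suck ⇒ loc=B A=clean B=clean
t=5 Suck ⇒ loc=B A=clean B=clean

loc=B A=clean B=clean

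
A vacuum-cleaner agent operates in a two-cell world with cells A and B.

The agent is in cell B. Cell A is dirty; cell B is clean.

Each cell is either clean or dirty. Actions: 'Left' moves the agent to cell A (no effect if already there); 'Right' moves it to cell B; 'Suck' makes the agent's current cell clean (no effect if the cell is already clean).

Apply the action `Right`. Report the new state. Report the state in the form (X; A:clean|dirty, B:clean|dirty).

(B; A:dirty, B:clean)

start: (B; A:dirty, B:clean)
1. Right → (B; A:dirty, B:clean)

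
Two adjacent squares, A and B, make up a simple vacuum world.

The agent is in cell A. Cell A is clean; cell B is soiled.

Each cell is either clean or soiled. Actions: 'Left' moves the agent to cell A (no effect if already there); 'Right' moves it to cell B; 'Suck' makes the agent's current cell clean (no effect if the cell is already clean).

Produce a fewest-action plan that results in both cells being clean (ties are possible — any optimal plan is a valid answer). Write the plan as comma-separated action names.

Right, Suck

1) do Right; now <B|clean|soiled>
2) do Suck; now <B|clean|clean>
min 2: go B then Suck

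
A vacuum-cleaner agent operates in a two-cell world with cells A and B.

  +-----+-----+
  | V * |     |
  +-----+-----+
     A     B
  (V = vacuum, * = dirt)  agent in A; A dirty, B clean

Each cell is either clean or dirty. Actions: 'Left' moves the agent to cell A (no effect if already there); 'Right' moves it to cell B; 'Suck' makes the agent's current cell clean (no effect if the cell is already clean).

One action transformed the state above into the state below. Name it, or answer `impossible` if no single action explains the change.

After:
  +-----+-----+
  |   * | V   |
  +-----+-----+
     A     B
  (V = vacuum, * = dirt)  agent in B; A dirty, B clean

Right

try  Left: (A; A:dirty, B:clean)
try Right: (B; A:dirty, B:clean)  ← match
try  Suck: (A; A:clean, B:clean)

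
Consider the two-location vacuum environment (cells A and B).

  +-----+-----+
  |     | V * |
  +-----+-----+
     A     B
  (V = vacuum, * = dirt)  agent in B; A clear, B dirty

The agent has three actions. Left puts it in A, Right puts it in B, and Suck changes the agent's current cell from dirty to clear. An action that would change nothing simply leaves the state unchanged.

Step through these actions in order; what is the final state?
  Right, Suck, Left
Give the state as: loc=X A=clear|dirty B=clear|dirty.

step 1/3 (Right): loc=B A=clear B=dirty
step 2/3 (Suck): loc=B A=clear B=clear
step 3/3 (Left): loc=A A=clear B=clear

loc=A A=clear B=clear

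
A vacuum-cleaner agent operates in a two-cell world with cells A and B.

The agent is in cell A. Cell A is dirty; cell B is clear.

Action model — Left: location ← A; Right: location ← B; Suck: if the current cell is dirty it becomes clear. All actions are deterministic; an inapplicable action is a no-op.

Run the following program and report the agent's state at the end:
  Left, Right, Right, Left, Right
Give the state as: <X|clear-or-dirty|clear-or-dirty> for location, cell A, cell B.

<B|dirty|clear>

1. Left → <A|dirty|clear>
2. Right → <B|dirty|clear>
3. Right → <B|dirty|clear>
4. Left → <A|dirty|clear>
5. Right → <B|dirty|clear>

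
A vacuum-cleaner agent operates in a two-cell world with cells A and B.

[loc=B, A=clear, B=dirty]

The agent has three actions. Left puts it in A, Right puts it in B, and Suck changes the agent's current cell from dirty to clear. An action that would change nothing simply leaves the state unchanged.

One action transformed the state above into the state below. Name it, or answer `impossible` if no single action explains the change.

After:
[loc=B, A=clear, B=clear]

Suck

try  Left: <A|clear|dirty>
try Right: <B|clear|dirty>
try  Suck: <B|clear|clear>  ← match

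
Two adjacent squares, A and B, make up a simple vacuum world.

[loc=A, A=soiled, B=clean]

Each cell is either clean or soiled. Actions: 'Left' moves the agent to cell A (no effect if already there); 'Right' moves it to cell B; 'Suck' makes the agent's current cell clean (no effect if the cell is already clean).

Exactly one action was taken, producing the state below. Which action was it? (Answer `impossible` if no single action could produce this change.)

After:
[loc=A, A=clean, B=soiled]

try  Left: in A — A soiled, B clean
try Right: in B — A soiled, B clean
try  Suck: in A — A clean, B clean
no single action produces the after-state

impossible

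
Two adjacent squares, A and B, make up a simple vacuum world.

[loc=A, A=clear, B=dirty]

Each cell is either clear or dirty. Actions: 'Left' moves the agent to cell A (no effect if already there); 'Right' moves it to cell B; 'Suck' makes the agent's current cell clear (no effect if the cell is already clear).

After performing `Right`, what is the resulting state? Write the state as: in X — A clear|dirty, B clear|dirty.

start: in A — A clear, B dirty
t=1 Right ⇒ in B — A clear, B dirty

in B — A clear, B dirty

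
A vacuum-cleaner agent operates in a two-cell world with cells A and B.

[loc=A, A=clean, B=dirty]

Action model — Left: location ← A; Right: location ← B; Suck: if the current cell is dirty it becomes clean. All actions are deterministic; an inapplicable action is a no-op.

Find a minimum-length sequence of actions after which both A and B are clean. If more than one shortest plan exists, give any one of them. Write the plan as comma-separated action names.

1. Right → <B|clean|dirty>
2. Suck → <B|clean|clean>
min 2: go B then Suck

Right, Suck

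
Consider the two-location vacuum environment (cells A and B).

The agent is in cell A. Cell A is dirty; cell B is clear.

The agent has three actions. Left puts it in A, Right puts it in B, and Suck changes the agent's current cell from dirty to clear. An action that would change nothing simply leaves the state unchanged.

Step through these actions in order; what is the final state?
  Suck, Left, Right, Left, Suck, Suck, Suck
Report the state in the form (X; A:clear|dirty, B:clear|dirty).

[1] after Suck: (A; A:clear, B:clear)
[2] after Left: (A; A:clear, B:clear)
[3] after Right: (B; A:clear, B:clear)
[4] after Left: (A; A:clear, B:clear)
[5] after Suck: (A; A:clear, B:clear)
[6] after Suck: (A; A:clear, B:clear)
[7] after Suck: (A; A:clear, B:clear)

(A; A:clear, B:clear)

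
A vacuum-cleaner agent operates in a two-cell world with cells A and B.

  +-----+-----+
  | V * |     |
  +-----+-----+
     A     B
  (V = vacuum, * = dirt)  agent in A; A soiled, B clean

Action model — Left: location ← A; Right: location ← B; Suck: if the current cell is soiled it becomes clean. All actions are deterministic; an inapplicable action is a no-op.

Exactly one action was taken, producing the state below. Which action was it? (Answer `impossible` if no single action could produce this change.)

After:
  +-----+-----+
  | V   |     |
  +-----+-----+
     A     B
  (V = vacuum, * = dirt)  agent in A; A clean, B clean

Suck

try  Left: (A; A:soiled, B:clean)
try Right: (B; A:soiled, B:clean)
try  Suck: (A; A:clean, B:clean)  ← match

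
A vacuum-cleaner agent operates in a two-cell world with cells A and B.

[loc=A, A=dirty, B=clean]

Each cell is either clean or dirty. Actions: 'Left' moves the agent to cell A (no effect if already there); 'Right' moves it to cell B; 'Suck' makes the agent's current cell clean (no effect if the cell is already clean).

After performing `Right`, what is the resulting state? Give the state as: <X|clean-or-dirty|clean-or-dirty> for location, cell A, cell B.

start: <A|dirty|clean>
[1] after Right: <B|dirty|clean>

<B|dirty|clean>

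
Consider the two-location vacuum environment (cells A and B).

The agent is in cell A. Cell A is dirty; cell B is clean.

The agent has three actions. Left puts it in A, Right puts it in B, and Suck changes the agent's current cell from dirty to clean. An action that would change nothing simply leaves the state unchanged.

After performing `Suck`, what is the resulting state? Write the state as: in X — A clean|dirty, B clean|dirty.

in A — A clean, B clean

start: in A — A dirty, B clean
1. Suck → in A — A clean, B clean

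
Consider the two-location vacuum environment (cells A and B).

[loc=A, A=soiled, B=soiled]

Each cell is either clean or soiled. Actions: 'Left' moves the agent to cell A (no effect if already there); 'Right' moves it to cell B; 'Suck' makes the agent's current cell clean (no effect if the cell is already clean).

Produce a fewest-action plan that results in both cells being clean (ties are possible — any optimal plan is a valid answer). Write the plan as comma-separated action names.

t=1 Suck ⇒ in A — A clean, B soiled
t=2 Right ⇒ in B — A clean, B soiled
t=3 Suck ⇒ in B — A clean, B clean
min 3: Suck A + move + Suck B

Suck, Right, Suck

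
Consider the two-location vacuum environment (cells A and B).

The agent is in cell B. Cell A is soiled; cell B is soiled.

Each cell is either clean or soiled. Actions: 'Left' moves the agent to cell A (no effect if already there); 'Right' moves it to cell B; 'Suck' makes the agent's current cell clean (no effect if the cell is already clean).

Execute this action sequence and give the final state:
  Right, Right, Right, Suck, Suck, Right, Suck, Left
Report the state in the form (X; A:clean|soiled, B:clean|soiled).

(A; A:soiled, B:clean)

[1] after Right: (B; A:soiled, B:soiled)
[2] after Right: (B; A:soiled, B:soiled)
[3] after Right: (B; A:soiled, B:soiled)
[4] after Suck: (B; A:soiled, B:clean)
[5] after Suck: (B; A:soiled, B:clean)
[6] after Right: (B; A:soiled, B:clean)
[7] after Suck: (B; A:soiled, B:clean)
[8] after Left: (A; A:soiled, B:clean)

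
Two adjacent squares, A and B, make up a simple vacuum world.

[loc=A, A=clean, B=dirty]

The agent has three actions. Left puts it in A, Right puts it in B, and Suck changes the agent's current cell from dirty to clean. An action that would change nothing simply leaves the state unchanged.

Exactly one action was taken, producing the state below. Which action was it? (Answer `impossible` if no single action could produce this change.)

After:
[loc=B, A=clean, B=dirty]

try  Left: loc=A A=clean B=dirty
try Right: loc=B A=clean B=dirty  ← match
try  Suck: loc=A A=clean B=dirty

Right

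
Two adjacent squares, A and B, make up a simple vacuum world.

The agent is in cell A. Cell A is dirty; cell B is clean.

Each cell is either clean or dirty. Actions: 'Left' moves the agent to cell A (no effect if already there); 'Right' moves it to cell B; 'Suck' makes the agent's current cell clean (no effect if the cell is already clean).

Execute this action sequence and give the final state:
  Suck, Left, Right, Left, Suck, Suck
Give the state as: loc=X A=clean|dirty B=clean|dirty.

loc=A A=clean B=clean

[1] after Suck: loc=A A=clean B=clean
[2] after Left: loc=A A=clean B=clean
[3] after Right: loc=B A=clean B=clean
[4] after Left: loc=A A=clean B=clean
[5] after Suck: loc=A A=clean B=clean
[6] after Suck: loc=A A=clean B=clean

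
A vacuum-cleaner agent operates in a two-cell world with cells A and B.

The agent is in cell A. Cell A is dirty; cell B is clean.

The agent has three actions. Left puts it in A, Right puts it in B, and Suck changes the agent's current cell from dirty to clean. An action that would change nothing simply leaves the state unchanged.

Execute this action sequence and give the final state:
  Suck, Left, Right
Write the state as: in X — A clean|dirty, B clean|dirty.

1. Suck → in A — A clean, B clean
2. Left → in A — A clean, B clean
3. Right → in B — A clean, B clean

in B — A clean, B clean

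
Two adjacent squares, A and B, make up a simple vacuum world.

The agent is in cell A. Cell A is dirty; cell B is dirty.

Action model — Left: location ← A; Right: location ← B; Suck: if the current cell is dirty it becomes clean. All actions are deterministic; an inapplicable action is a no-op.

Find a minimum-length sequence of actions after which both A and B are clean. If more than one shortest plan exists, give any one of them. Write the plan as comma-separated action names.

Suck, Right, Suck

1) do Suck; now loc=A A=clean B=dirty
2) do Right; now loc=B A=clean B=dirty
3) do Suck; now loc=B A=clean B=clean
min 3: Suck A + move + Suck B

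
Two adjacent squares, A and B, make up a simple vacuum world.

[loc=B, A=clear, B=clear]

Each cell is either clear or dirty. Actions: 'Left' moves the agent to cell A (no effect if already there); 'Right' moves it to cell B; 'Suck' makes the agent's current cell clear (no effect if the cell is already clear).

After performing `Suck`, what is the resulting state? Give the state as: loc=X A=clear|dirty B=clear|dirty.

start: loc=B A=clear B=clear
step 1/1 (Suck): loc=B A=clear B=clear

loc=B A=clear B=clear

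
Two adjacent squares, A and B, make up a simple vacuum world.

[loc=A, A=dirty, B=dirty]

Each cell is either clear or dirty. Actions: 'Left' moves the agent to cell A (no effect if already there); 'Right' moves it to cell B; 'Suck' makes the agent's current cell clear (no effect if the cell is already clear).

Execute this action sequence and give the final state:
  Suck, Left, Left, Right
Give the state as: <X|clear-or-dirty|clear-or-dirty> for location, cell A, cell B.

1. Suck → <A|clear|dirty>
2. Left → <A|clear|dirty>
3. Left → <A|clear|dirty>
4. Right → <B|clear|dirty>

<B|clear|dirty>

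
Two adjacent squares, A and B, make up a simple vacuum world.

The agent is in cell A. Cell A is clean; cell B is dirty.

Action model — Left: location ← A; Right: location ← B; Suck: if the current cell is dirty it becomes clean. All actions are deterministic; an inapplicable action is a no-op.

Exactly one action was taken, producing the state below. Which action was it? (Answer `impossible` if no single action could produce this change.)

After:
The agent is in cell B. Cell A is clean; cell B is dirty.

try  Left: (A; A:clean, B:dirty)
try Right: (B; A:clean, B:dirty)  ← match
try  Suck: (A; A:clean, B:dirty)

Right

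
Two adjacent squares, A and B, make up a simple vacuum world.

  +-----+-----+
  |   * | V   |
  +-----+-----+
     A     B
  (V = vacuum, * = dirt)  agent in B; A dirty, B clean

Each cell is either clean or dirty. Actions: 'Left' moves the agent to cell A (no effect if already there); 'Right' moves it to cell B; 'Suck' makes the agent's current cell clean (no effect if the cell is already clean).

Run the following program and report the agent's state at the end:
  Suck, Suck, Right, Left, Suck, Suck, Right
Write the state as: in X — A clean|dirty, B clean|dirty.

in B — A clean, B clean

Suck (#1): in B — A dirty, B clean
Suck (#2): in B — A dirty, B clean
Right (#3): in B — A dirty, B clean
Left (#4): in A — A dirty, B clean
Suck (#5): in A — A clean, B clean
Suck (#6): in A — A clean, B clean
Right (#7): in B — A clean, B clean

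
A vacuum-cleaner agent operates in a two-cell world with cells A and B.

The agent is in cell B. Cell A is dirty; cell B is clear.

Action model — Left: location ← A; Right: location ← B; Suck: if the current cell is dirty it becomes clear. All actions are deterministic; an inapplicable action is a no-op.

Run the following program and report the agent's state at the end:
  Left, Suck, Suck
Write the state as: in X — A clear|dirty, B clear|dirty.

in A — A clear, B clear

t=1 Left ⇒ in A — A dirty, B clear
t=2 Suck ⇒ in A — A clear, B clear
t=3 Suck ⇒ in A — A clear, B clear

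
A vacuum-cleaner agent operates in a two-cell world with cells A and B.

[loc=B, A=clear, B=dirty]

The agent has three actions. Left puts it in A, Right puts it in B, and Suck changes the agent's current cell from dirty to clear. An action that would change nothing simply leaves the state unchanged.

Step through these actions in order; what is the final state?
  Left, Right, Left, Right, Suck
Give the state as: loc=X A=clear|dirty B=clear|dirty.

1. Left → loc=A A=clear B=dirty
2. Right → loc=B A=clear B=dirty
3. Left → loc=A A=clear B=dirty
4. Right → loc=B A=clear B=dirty
5. Suck → loc=B A=clear B=clear

loc=B A=clear B=clear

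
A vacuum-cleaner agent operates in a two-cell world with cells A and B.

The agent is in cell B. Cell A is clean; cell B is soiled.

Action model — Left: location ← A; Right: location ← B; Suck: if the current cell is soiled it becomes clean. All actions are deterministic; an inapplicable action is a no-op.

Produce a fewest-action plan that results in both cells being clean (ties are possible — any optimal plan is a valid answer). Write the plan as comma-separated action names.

1) do Suck; now loc=B A=clean B=clean
min 1: B is soiled, one Suck

Suck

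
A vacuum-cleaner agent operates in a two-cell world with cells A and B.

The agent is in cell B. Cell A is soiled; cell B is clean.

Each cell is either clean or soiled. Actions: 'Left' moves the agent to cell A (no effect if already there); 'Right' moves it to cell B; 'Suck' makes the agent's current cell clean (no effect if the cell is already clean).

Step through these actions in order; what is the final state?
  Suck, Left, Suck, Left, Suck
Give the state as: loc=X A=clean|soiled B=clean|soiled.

[1] after Suck: loc=B A=soiled B=clean
[2] after Left: loc=A A=soiled B=clean
[3] after Suck: loc=A A=clean B=clean
[4] after Left: loc=A A=clean B=clean
[5] after Suck: loc=A A=clean B=clean

loc=A A=clean B=clean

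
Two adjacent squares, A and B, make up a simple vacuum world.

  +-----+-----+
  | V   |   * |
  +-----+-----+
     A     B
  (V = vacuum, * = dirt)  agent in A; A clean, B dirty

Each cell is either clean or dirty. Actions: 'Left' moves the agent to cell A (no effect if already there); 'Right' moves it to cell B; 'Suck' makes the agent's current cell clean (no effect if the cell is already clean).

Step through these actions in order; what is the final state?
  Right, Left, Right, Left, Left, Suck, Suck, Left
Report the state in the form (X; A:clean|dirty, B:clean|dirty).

Right (#1): (B; A:clean, B:dirty)
Left (#2): (A; A:clean, B:dirty)
Right (#3): (B; A:clean, B:dirty)
Left (#4): (A; A:clean, B:dirty)
Left (#5): (A; A:clean, B:dirty)
Suck (#6): (A; A:clean, B:dirty)
Suck (#7): (A; A:clean, B:dirty)
Left (#8): (A; A:clean, B:dirty)

(A; A:clean, B:dirty)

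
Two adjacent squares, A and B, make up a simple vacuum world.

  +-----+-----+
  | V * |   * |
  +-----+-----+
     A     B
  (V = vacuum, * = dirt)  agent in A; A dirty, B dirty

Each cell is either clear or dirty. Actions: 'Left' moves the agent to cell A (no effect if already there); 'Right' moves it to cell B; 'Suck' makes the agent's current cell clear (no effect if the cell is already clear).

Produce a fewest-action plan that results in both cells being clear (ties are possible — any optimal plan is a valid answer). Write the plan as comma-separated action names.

Suck, Right, Suck

[1] after Suck: (A; A:clear, B:dirty)
[2] after Right: (B; A:clear, B:dirty)
[3] after Suck: (B; A:clear, B:clear)
min 3: Suck A + move + Suck B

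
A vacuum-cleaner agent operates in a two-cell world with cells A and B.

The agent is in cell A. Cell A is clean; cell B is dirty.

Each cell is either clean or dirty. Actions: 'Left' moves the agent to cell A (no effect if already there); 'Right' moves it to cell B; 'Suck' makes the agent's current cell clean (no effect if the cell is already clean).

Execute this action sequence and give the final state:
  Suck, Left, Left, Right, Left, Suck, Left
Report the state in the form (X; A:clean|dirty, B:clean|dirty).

(A; A:clean, B:dirty)

1) do Suck; now (A; A:clean, B:dirty)
2) do Left; now (A; A:clean, B:dirty)
3) do Left; now (A; A:clean, B:dirty)
4) do Right; now (B; A:clean, B:dirty)
5) do Left; now (A; A:clean, B:dirty)
6) do Suck; now (A; A:clean, B:dirty)
7) do Left; now (A; A:clean, B:dirty)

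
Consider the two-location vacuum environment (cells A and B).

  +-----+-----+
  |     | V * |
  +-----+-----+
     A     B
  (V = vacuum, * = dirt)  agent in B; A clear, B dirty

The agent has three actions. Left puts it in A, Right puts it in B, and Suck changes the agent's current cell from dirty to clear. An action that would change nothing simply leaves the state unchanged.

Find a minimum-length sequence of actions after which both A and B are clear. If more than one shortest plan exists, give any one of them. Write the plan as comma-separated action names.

[1] after Suck: in B — A clear, B clear
min 1: B is dirty, one Suck

Suck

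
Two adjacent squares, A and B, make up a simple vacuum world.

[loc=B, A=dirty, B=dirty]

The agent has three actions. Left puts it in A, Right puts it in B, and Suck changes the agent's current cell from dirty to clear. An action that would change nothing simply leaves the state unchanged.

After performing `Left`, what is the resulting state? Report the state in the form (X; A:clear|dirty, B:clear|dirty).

(A; A:dirty, B:dirty)

start: (B; A:dirty, B:dirty)
[1] after Left: (A; A:dirty, B:dirty)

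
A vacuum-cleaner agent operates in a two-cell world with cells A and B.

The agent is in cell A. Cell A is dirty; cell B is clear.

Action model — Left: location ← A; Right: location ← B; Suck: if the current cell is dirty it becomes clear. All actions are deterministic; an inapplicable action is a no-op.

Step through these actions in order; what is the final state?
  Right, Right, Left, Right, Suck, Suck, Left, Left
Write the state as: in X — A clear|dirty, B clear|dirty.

t=1 Right ⇒ in B — A dirty, B clear
t=2 Right ⇒ in B — A dirty, B clear
t=3 Left ⇒ in A — A dirty, B clear
t=4 Right ⇒ in B — A dirty, B clear
t=5 Suck ⇒ in B — A dirty, B clear
t=6 Suck ⇒ in B — A dirty, B clear
t=7 Left ⇒ in A — A dirty, B clear
t=8 Left ⇒ in A — A dirty, B clear

in A — A dirty, B clear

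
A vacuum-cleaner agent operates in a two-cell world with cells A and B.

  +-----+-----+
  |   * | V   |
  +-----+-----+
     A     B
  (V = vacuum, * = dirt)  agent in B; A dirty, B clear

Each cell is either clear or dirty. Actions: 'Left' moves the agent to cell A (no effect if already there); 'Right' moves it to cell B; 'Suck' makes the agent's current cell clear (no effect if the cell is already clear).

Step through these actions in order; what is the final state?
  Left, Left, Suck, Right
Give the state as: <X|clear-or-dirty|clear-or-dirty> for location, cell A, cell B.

Left (#1): <A|dirty|clear>
Left (#2): <A|dirty|clear>
Suck (#3): <A|clear|clear>
Right (#4): <B|clear|clear>

<B|clear|clear>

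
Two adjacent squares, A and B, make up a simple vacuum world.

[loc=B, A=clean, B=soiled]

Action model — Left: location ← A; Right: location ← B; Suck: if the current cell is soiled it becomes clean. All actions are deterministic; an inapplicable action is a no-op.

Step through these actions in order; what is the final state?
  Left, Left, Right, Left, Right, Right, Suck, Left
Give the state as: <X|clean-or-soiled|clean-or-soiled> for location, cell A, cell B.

<A|clean|clean>

1) do Left; now <A|clean|soiled>
2) do Left; now <A|clean|soiled>
3) do Right; now <B|clean|soiled>
4) do Left; now <A|clean|soiled>
5) do Right; now <B|clean|soiled>
6) do Right; now <B|clean|soiled>
7) do Suck; now <B|clean|clean>
8) do Left; now <A|clean|clean>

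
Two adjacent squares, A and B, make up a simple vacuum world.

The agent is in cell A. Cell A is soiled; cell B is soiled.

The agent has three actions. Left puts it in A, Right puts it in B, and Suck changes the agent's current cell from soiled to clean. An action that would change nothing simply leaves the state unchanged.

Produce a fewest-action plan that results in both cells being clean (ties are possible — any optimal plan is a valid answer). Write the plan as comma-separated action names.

Suck, Right, Suck

[1] after Suck: loc=A A=clean B=soiled
[2] after Right: loc=B A=clean B=soiled
[3] after Suck: loc=B A=clean B=clean
min 3: Suck A + move + Suck B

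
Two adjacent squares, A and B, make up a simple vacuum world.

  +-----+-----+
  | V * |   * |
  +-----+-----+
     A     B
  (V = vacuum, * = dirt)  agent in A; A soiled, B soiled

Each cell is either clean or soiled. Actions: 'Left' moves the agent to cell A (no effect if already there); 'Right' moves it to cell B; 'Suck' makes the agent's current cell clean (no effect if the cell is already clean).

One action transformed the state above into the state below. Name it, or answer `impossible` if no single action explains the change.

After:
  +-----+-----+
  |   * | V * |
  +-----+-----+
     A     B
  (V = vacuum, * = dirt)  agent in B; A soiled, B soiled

Right

try  Left: loc=A A=soiled B=soiled
try Right: loc=B A=soiled B=soiled  ← match
try  Suck: loc=A A=clean B=soiled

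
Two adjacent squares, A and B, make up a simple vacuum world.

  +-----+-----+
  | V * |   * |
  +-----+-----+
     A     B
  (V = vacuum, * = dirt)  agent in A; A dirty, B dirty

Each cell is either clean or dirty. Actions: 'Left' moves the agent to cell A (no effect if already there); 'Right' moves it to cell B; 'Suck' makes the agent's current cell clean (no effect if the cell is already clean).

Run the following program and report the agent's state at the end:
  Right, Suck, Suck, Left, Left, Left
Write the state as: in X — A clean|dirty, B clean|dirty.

step 1/6 (Right): in B — A dirty, B dirty
step 2/6 (Suck): in B — A dirty, B clean
step 3/6 (Suck): in B — A dirty, B clean
step 4/6 (Left): in A — A dirty, B clean
step 5/6 (Left): in A — A dirty, B clean
step 6/6 (Left): in A — A dirty, B clean

in A — A dirty, B clean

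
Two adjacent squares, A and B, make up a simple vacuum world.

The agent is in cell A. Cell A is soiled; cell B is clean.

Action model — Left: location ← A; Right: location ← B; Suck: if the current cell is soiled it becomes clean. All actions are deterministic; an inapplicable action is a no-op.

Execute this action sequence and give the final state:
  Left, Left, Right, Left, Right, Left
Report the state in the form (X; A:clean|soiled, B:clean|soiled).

(A; A:soiled, B:clean)

step 1/6 (Left): (A; A:soiled, B:clean)
step 2/6 (Left): (A; A:soiled, B:clean)
step 3/6 (Right): (B; A:soiled, B:clean)
step 4/6 (Left): (A; A:soiled, B:clean)
step 5/6 (Right): (B; A:soiled, B:clean)
step 6/6 (Left): (A; A:soiled, B:clean)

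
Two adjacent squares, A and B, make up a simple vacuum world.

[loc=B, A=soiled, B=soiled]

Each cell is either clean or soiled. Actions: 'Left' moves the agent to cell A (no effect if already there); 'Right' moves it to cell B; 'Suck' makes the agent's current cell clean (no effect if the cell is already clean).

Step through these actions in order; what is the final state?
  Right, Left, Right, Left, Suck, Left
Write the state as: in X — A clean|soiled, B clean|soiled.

step 1/6 (Right): in B — A soiled, B soiled
step 2/6 (Left): in A — A soiled, B soiled
step 3/6 (Right): in B — A soiled, B soiled
step 4/6 (Left): in A — A soiled, B soiled
step 5/6 (Suck): in A — A clean, B soiled
step 6/6 (Left): in A — A clean, B soiled

in A — A clean, B soiled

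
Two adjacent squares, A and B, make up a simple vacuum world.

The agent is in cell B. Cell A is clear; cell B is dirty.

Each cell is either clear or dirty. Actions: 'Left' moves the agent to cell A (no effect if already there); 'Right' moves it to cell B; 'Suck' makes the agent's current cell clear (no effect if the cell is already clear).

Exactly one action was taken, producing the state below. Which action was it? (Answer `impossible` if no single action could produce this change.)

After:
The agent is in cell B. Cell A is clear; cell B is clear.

Suck

try  Left: in A — A clear, B dirty
try Right: in B — A clear, B dirty
try  Suck: in B — A clear, B clear  ← match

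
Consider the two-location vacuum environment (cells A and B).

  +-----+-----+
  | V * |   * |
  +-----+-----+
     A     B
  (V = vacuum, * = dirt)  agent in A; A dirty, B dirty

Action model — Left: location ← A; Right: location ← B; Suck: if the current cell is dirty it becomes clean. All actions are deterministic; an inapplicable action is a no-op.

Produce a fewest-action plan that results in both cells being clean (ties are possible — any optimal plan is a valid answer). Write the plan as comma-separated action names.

Suck, Right, Suck

t=1 Suck ⇒ loc=A A=clean B=dirty
t=2 Right ⇒ loc=B A=clean B=dirty
t=3 Suck ⇒ loc=B A=clean B=clean
min 3: Suck A + move + Suck B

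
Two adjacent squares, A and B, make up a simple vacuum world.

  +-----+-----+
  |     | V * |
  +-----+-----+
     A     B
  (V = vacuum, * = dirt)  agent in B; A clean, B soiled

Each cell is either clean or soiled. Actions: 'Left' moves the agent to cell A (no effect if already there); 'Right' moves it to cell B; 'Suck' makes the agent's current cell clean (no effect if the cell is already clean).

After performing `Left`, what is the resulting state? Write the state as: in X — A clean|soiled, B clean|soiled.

start: in B — A clean, B soiled
1. Left → in A — A clean, B soiled

in A — A clean, B soiled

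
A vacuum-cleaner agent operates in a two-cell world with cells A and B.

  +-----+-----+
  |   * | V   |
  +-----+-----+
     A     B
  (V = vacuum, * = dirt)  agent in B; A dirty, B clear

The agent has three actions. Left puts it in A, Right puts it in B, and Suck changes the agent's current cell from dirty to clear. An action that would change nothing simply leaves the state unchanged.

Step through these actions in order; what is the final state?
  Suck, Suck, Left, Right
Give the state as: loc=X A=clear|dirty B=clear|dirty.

loc=B A=dirty B=clear

[1] after Suck: loc=B A=dirty B=clear
[2] after Suck: loc=B A=dirty B=clear
[3] after Left: loc=A A=dirty B=clear
[4] after Right: loc=B A=dirty B=clear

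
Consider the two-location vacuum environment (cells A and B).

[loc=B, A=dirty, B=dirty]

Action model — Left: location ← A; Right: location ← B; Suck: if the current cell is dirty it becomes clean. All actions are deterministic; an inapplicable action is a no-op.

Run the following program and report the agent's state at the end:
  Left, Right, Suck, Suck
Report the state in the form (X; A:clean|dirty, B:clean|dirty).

(B; A:dirty, B:clean)

step 1/4 (Left): (A; A:dirty, B:dirty)
step 2/4 (Right): (B; A:dirty, B:dirty)
step 3/4 (Suck): (B; A:dirty, B:clean)
step 4/4 (Suck): (B; A:dirty, B:clean)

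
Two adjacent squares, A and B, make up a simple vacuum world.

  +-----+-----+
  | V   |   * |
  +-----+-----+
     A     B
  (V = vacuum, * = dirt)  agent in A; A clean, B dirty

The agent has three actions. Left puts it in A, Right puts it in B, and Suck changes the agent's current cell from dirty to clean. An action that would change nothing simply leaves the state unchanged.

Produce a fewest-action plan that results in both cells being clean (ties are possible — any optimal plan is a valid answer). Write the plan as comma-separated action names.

t=1 Right ⇒ in B — A clean, B dirty
t=2 Suck ⇒ in B — A clean, B clean
min 2: go B then Suck

Right, Suck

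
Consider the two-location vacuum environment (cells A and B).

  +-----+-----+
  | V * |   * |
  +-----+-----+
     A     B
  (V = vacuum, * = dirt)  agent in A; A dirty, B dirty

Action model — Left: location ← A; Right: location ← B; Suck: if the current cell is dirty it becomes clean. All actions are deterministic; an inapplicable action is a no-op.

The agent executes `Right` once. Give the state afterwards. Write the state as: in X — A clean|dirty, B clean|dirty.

start: in A — A dirty, B dirty
1. Right → in B — A dirty, B dirty

in B — A dirty, B dirty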